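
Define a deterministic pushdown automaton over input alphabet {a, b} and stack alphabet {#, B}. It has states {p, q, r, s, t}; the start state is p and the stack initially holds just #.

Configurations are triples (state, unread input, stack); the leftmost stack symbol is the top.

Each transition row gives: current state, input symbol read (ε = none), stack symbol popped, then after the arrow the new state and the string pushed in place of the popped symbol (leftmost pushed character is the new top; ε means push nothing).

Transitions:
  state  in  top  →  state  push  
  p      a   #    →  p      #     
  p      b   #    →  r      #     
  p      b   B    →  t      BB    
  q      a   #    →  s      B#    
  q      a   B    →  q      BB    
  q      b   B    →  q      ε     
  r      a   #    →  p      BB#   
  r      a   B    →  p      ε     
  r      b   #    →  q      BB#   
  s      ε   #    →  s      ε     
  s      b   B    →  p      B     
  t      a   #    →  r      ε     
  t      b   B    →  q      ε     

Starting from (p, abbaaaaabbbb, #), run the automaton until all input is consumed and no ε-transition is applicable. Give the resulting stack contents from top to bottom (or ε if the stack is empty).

BBB#

(p, abbaaaaabbbb, #) ⊢ (p, bbaaaaabbbb, #) ⊢ (r, baaaaabbbb, #) ⊢ (q, aaaaabbbb, BB#) ⊢ (q, aaaabbbb, BBB#) ⊢ (q, aaabbbb, BBBB#) ⊢ (q, aabbbb, BBBBB#) ⊢ (q, abbbb, BBBBBB#) ⊢ (q, bbbb, BBBBBBB#) ⊢ (q, bbb, BBBBBB#) ⊢ (q, bb, BBBBB#) ⊢ (q, b, BBBB#) ⊢ (q, ε, BBB#)
All input consumed in state q with stack BBB#.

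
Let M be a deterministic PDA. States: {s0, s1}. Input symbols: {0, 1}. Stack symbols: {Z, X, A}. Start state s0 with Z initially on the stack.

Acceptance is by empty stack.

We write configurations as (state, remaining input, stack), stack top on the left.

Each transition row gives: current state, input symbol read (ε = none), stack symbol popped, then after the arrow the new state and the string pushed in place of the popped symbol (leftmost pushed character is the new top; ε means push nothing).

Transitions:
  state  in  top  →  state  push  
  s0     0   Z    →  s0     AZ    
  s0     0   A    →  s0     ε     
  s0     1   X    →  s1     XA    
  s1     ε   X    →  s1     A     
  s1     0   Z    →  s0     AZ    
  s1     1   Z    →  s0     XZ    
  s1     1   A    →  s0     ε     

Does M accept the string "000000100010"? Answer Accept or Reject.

(s0, 000000100010, Z) ⊢ (s0, 00000100010, AZ) ⊢ (s0, 0000100010, Z) ⊢ (s0, 000100010, AZ) ⊢ (s0, 00100010, Z) ⊢ (s0, 0100010, AZ) ⊢ (s0, 100010, Z)
No transition applies at (s0, 100010, Z); input not fully consumed.

Reject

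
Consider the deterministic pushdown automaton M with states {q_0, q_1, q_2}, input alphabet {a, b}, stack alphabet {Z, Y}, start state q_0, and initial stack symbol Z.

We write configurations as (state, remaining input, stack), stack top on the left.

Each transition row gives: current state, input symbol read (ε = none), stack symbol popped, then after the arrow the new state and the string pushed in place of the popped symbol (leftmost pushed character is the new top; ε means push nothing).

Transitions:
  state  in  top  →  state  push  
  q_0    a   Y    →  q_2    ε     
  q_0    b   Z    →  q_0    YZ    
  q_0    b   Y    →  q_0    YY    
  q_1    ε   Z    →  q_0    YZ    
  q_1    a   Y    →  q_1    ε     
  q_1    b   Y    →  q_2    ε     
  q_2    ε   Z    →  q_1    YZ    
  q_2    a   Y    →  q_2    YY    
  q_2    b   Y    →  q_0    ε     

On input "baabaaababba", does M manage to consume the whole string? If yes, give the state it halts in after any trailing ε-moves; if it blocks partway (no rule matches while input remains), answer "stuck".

(q_0, baabaaababba, Z)
  read b, top Z: go to q_0, push YZ → (q_0, aabaaababba, YZ)
  read a, top Y: go to q_2, push ε → (q_2, abaaababba, Z)
  ε-move, top Z: go to q_1, push YZ → (q_1, abaaababba, YZ)
  read a, top Y: go to q_1, push ε → (q_1, baaababba, Z)
  ε-move, top Z: go to q_0, push YZ → (q_0, baaababba, YZ)
  read b, top Y: go to q_0, push YY → (q_0, aaababba, YYZ)
  read a, top Y: go to q_2, push ε → (q_2, aababba, YZ)
  read a, top Y: go to q_2, push YY → (q_2, ababba, YYZ)
  read a, top Y: go to q_2, push YY → (q_2, babba, YYYZ)
  read b, top Y: go to q_0, push ε → (q_0, abba, YYZ)
  read a, top Y: go to q_2, push ε → (q_2, bba, YZ)
  read b, top Y: go to q_0, push ε → (q_0, ba, Z)
  read b, top Z: go to q_0, push YZ → (q_0, a, YZ)
  read a, top Y: go to q_2, push ε → (q_2, ε, Z)
  ε-move, top Z: go to q_1, push YZ → (q_1, ε, YZ)
All input consumed; M is in state q_1.

q_1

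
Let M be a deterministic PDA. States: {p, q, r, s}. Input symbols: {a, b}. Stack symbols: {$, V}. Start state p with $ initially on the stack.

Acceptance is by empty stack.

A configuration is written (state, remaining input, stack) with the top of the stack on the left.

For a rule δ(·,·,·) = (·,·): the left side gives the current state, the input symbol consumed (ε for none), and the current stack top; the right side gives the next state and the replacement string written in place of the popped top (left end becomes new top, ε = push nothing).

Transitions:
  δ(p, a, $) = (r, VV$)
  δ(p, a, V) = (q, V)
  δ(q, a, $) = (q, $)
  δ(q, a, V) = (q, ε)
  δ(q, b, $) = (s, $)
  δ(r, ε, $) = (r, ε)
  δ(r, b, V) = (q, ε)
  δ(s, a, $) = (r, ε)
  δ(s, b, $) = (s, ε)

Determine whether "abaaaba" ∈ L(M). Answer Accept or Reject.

Accept

(p, abaaaba, $) ⊢ (r, baaaba, VV$) ⊢ (q, aaaba, V$) ⊢ (q, aaba, $) ⊢ (q, aba, $) ⊢ (q, ba, $) ⊢ (s, a, $) ⊢ (r, ε, ε)
All input consumed and the stack is empty.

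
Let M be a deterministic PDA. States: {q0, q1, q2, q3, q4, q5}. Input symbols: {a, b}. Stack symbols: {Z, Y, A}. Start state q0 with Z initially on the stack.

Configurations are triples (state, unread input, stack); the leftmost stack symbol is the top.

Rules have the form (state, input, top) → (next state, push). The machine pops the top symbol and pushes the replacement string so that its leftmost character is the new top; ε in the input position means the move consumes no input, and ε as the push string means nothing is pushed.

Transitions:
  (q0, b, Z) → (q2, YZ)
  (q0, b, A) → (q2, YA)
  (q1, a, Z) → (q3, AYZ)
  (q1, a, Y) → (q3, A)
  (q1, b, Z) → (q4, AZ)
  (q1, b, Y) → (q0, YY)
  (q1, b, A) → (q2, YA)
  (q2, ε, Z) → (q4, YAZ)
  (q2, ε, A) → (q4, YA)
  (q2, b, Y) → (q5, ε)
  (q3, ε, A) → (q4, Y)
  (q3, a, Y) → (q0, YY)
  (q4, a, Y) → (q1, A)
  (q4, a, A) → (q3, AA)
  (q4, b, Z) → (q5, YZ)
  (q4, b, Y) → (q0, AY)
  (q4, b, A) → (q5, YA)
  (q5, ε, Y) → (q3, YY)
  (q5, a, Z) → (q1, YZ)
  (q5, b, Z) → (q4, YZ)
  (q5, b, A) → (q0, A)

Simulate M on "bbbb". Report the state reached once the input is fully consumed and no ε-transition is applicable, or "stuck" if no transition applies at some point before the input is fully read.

(q0, bbbb, Z) ⊢ (q2, bbb, YZ) ⊢ (q5, bb, Z) ⊢ (q4, b, YZ) ⊢ (q0, ε, AYZ)
All input consumed; M is in state q0.

q0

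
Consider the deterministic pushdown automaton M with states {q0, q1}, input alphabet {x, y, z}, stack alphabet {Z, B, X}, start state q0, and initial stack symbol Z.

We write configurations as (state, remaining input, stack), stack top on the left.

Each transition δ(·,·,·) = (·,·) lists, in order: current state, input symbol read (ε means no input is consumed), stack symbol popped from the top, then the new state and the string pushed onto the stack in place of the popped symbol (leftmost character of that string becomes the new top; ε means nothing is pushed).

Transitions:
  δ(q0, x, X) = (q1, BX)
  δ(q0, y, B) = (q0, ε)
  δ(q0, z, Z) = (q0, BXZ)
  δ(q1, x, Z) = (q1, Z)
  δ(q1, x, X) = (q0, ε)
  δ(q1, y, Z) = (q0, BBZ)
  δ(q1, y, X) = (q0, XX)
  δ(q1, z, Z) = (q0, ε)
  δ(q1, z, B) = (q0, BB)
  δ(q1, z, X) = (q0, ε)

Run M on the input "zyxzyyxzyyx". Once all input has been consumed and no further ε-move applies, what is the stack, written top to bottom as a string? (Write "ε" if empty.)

(q0, zyxzyyxzyyx, Z)
  read z, top Z: go to q0, push BXZ → (q0, yxzyyxzyyx, BXZ)
  read y, top B: go to q0, push ε → (q0, xzyyxzyyx, XZ)
  read x, top X: go to q1, push BX → (q1, zyyxzyyx, BXZ)
  read z, top B: go to q0, push BB → (q0, yyxzyyx, BBXZ)
  read y, top B: go to q0, push ε → (q0, yxzyyx, BXZ)
  read y, top B: go to q0, push ε → (q0, xzyyx, XZ)
  read x, top X: go to q1, push BX → (q1, zyyx, BXZ)
  read z, top B: go to q0, push BB → (q0, yyx, BBXZ)
  read y, top B: go to q0, push ε → (q0, yx, BXZ)
  read y, top B: go to q0, push ε → (q0, x, XZ)
  read x, top X: go to q1, push BX → (q1, ε, BXZ)
All input consumed in state q1 with stack BXZ.

BXZ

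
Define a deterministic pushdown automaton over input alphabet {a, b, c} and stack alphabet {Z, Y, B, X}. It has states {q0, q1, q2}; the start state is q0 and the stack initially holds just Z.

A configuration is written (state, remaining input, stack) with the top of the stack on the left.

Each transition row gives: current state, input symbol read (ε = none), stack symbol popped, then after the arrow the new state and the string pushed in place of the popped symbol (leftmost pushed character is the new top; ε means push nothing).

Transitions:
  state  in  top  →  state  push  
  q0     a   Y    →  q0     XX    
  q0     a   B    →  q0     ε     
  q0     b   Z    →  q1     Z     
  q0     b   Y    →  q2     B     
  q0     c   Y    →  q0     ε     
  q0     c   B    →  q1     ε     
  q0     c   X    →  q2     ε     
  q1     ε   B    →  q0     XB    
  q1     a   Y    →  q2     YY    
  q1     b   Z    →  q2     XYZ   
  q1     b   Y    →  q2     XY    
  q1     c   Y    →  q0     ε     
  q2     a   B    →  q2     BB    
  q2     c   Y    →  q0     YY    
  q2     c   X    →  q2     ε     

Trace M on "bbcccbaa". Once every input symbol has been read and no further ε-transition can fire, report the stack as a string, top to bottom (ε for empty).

(q0, bbcccbaa, Z)
  read b, top Z: go to q1, push Z → (q1, bcccbaa, Z)
  read b, top Z: go to q2, push XYZ → (q2, cccbaa, XYZ)
  read c, top X: go to q2, push ε → (q2, ccbaa, YZ)
  read c, top Y: go to q0, push YY → (q0, cbaa, YYZ)
  read c, top Y: go to q0, push ε → (q0, baa, YZ)
  read b, top Y: go to q2, push B → (q2, aa, BZ)
  read a, top B: go to q2, push BB → (q2, a, BBZ)
  read a, top B: go to q2, push BB → (q2, ε, BBBZ)
All input consumed in state q2 with stack BBBZ.

BBBZ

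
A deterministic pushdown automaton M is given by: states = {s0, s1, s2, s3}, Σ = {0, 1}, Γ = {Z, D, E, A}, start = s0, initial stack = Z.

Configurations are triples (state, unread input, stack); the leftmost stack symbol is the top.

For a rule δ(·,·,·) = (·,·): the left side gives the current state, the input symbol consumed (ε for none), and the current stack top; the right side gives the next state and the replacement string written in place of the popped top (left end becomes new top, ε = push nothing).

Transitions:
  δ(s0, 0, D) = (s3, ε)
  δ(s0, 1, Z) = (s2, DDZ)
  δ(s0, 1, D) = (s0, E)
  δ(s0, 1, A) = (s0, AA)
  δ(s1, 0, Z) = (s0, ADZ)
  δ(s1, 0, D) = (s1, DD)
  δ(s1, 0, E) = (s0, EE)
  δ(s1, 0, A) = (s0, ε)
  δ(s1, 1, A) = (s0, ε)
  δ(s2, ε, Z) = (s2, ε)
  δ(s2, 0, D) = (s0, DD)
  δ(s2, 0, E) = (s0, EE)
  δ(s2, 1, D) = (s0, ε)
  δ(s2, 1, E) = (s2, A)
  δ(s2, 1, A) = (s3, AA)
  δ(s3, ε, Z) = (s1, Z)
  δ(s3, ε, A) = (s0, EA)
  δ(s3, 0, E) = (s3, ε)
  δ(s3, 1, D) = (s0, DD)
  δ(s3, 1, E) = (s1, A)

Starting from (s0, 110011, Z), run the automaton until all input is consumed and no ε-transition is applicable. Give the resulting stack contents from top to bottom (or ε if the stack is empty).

(s0, 110011, Z) ⊢ (s2, 10011, DDZ) ⊢ (s0, 0011, DZ) ⊢ (s3, 011, Z) ⊢ (s1, 011, Z) ⊢ (s0, 11, ADZ) ⊢ (s0, 1, AADZ) ⊢ (s0, ε, AAADZ)
All input consumed in state s0 with stack AAADZ.

AAADZ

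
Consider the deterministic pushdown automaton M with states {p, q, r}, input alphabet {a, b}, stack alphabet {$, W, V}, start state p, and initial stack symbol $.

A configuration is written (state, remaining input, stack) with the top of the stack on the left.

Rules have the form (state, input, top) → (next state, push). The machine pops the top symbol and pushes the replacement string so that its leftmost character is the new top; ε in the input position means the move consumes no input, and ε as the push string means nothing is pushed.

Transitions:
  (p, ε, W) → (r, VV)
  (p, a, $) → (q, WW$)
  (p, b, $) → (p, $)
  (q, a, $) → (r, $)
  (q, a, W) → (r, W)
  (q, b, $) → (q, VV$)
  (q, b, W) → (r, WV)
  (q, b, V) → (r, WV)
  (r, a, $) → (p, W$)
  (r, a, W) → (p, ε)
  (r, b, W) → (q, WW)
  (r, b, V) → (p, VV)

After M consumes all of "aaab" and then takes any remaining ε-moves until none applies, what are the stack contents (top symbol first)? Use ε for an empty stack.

(p, aaab, $) ⊢ (q, aab, WW$) ⊢ (r, ab, WW$) ⊢ (p, b, W$) ⊢ (r, b, VV$) ⊢ (p, ε, VVV$)
All input consumed in state p with stack VVV$.

VVV$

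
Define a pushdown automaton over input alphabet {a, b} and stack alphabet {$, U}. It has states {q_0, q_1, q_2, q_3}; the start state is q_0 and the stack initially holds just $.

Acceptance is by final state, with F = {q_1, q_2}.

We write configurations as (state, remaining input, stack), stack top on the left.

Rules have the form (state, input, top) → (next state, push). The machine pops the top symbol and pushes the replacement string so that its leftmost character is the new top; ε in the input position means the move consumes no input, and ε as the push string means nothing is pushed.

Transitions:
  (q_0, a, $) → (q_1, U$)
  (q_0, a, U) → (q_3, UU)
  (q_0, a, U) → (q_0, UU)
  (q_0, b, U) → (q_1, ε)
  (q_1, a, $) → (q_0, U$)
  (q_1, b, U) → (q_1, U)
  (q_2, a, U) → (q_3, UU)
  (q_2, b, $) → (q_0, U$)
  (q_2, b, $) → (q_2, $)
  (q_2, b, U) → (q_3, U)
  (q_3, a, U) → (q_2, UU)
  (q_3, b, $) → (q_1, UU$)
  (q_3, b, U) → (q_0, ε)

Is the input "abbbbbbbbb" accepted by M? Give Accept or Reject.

One accepting computation: (q_0, abbbbbbbbb, $) ⊢ (q_1, bbbbbbbbb, U$) ⊢ (q_1, bbbbbbbb, U$) ⊢ (q_1, bbbbbbb, U$) ⊢ (q_1, bbbbbb, U$) ⊢ (q_1, bbbbb, U$) ⊢ (q_1, bbbb, U$) ⊢ (q_1, bbb, U$) ⊢ (q_1, bb, U$) ⊢ (q_1, b, U$) ⊢ (q_1, ε, U$)
All input consumed and state q_1 ∈ F.

Accept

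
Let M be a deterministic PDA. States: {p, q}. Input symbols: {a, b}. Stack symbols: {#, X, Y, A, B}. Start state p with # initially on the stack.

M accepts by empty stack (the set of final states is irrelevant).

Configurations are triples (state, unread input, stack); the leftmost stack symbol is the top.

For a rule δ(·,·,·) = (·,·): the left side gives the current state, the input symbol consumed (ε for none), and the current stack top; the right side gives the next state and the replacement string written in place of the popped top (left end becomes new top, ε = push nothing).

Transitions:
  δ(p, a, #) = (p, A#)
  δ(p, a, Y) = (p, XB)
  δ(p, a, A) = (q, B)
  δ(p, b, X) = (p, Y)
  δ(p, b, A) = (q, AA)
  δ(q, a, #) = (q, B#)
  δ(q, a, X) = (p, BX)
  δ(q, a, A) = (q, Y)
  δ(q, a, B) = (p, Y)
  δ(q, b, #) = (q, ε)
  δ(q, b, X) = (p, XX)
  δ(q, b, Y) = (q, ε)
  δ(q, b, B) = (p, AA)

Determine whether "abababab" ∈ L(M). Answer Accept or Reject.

(p, abababab, #) ⊢ (p, bababab, A#) ⊢ (q, ababab, AA#) ⊢ (q, babab, YA#) ⊢ (q, abab, A#) ⊢ (q, bab, Y#) ⊢ (q, ab, #) ⊢ (q, b, B#) ⊢ (p, ε, AA#)
All input consumed; stack is AA#, not empty, and no further ε-move applies.

Reject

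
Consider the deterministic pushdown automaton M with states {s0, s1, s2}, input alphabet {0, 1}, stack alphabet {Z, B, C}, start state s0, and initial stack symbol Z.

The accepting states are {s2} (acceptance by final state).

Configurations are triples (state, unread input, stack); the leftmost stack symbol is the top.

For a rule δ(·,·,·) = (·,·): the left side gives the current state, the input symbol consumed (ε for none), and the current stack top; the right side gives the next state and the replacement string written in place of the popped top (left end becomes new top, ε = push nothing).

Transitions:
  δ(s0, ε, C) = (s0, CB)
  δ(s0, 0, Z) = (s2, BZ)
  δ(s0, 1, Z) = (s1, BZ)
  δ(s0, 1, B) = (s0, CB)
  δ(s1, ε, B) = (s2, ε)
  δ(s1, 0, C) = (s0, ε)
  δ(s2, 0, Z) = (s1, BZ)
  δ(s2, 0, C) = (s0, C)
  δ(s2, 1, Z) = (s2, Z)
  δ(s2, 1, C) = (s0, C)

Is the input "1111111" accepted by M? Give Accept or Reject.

Accept

(s0, 1111111, Z)
  read 1, top Z: go to s1, push BZ → (s1, 111111, BZ)
  ε-move, top B: go to s2, push ε → (s2, 111111, Z)
  read 1, top Z: go to s2, push Z → (s2, 11111, Z)
  read 1, top Z: go to s2, push Z → (s2, 1111, Z)
  read 1, top Z: go to s2, push Z → (s2, 111, Z)
  read 1, top Z: go to s2, push Z → (s2, 11, Z)
  read 1, top Z: go to s2, push Z → (s2, 1, Z)
  read 1, top Z: go to s2, push Z → (s2, ε, Z)
All input consumed; state s2 ∈ F.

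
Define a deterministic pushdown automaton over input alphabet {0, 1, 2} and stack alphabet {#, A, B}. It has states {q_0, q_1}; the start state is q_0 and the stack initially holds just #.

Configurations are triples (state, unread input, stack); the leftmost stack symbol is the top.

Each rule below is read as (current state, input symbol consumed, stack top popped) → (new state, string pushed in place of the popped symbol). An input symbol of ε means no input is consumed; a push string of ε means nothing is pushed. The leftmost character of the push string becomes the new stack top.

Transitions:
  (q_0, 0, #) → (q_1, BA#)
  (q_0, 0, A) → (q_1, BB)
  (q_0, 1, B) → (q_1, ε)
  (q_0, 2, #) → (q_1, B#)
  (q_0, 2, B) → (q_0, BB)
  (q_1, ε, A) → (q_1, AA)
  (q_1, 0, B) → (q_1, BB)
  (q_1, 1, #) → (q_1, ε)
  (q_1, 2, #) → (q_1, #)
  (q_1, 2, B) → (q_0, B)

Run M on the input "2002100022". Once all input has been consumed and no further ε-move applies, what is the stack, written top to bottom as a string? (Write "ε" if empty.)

(q_0, 2002100022, #)
  read 2, top #: go to q_1, push B# → (q_1, 002100022, B#)
  read 0, top B: go to q_1, push BB → (q_1, 02100022, BB#)
  read 0, top B: go to q_1, push BB → (q_1, 2100022, BBB#)
  read 2, top B: go to q_0, push B → (q_0, 100022, BBB#)
  read 1, top B: go to q_1, push ε → (q_1, 00022, BB#)
  read 0, top B: go to q_1, push BB → (q_1, 0022, BBB#)
  read 0, top B: go to q_1, push BB → (q_1, 022, BBBB#)
  read 0, top B: go to q_1, push BB → (q_1, 22, BBBBB#)
  read 2, top B: go to q_0, push B → (q_0, 2, BBBBB#)
  read 2, top B: go to q_0, push BB → (q_0, ε, BBBBBB#)
All input consumed in state q_0 with stack BBBBBB#.

BBBBBB#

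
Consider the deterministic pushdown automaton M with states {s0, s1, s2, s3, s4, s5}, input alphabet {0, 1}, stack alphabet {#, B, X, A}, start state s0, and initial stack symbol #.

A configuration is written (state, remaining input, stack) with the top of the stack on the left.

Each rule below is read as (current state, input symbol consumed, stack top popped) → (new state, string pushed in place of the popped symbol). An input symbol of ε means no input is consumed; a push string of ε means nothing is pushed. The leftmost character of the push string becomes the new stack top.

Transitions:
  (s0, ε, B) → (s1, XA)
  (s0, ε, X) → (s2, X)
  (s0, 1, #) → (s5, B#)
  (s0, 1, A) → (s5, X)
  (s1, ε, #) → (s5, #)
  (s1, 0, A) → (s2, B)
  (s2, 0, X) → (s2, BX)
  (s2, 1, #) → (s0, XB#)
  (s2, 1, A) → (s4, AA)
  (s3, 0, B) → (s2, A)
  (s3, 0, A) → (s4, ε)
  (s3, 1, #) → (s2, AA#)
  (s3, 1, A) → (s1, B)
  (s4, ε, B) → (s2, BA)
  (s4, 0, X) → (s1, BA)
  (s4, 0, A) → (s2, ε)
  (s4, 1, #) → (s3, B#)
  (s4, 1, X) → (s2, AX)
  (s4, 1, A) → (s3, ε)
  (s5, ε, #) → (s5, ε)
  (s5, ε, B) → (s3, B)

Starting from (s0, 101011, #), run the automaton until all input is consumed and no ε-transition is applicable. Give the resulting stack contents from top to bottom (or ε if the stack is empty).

A#

(s0, 101011, #)
  read 1, top #: go to s5, push B# → (s5, 01011, B#)
  ε-move, top B: go to s3, push B → (s3, 01011, B#)
  read 0, top B: go to s2, push A → (s2, 1011, A#)
  read 1, top A: go to s4, push AA → (s4, 011, AA#)
  read 0, top A: go to s2, push ε → (s2, 11, A#)
  read 1, top A: go to s4, push AA → (s4, 1, AA#)
  read 1, top A: go to s3, push ε → (s3, ε, A#)
All input consumed in state s3 with stack A#.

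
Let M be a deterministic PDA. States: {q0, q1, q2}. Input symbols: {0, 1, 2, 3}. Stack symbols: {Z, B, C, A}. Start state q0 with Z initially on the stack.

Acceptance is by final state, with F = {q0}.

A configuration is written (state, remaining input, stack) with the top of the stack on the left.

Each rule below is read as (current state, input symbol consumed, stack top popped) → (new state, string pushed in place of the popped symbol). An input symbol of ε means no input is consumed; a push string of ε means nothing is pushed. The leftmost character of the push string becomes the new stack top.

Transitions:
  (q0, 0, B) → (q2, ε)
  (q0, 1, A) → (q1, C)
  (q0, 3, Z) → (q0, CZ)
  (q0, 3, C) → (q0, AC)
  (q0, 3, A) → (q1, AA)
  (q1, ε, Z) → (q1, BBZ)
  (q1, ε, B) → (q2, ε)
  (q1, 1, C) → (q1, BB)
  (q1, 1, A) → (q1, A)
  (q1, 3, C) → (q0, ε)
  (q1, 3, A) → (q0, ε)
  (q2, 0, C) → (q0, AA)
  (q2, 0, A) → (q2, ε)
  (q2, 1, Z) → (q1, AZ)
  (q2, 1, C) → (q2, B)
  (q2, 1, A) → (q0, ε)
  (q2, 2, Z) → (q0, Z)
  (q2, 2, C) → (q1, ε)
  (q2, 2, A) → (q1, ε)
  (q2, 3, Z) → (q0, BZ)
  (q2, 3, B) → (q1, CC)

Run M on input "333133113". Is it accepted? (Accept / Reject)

(q0, 333133113, Z)
  read 3, top Z: go to q0, push CZ → (q0, 33133113, CZ)
  read 3, top C: go to q0, push AC → (q0, 3133113, ACZ)
  read 3, top A: go to q1, push AA → (q1, 133113, AACZ)
  read 1, top A: go to q1, push A → (q1, 33113, AACZ)
  read 3, top A: go to q0, push ε → (q0, 3113, ACZ)
  read 3, top A: go to q1, push AA → (q1, 113, AACZ)
  read 1, top A: go to q1, push A → (q1, 13, AACZ)
  read 1, top A: go to q1, push A → (q1, 3, AACZ)
  read 3, top A: go to q0, push ε → (q0, ε, ACZ)
All input consumed; state q0 ∈ F.

Accept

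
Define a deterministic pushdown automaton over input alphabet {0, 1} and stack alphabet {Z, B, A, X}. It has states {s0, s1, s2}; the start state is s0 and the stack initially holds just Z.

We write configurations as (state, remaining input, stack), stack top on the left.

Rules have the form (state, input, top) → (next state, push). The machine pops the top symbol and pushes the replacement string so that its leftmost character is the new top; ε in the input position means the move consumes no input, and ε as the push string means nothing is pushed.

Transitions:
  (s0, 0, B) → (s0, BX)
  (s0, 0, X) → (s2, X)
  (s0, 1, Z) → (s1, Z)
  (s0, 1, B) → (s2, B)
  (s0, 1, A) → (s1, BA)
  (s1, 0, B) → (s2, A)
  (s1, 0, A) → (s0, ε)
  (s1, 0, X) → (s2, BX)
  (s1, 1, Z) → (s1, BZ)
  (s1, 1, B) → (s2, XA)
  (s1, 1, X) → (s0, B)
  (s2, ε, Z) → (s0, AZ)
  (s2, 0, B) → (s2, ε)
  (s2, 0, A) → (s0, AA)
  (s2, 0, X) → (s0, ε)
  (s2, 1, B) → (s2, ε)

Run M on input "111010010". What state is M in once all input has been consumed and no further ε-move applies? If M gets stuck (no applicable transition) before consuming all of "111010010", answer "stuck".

(s0, 111010010, Z)
  read 1, top Z: go to s1, push Z → (s1, 11010010, Z)
  read 1, top Z: go to s1, push BZ → (s1, 1010010, BZ)
  read 1, top B: go to s2, push XA → (s2, 010010, XAZ)
  read 0, top X: go to s0, push ε → (s0, 10010, AZ)
  read 1, top A: go to s1, push BA → (s1, 0010, BAZ)
  read 0, top B: go to s2, push A → (s2, 010, AAZ)
  read 0, top A: go to s0, push AA → (s0, 10, AAAZ)
  read 1, top A: go to s1, push BA → (s1, 0, BAAAZ)
  read 0, top B: go to s2, push A → (s2, ε, AAAAZ)
All input consumed; M is in state s2.

s2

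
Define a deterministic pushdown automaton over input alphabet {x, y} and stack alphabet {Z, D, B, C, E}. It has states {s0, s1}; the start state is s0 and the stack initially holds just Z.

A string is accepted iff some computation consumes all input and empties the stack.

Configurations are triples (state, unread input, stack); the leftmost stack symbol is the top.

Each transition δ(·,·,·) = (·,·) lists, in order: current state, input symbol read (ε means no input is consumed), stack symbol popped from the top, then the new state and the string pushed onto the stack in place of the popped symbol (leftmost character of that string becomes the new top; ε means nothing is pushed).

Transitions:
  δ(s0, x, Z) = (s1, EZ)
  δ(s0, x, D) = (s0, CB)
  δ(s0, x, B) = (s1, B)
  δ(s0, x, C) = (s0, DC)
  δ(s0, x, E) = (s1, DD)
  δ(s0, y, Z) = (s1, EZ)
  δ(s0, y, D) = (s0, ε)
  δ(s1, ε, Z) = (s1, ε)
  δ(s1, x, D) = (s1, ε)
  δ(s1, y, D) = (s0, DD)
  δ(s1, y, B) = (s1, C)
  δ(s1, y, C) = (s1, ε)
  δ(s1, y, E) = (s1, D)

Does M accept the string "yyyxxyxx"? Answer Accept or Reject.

(s0, yyyxxyxx, Z)
  read y, top Z: go to s1, push EZ → (s1, yyxxyxx, EZ)
  read y, top E: go to s1, push D → (s1, yxxyxx, DZ)
  read y, top D: go to s0, push DD → (s0, xxyxx, DDZ)
  read x, top D: go to s0, push CB → (s0, xyxx, CBDZ)
  read x, top C: go to s0, push DC → (s0, yxx, DCBDZ)
  read y, top D: go to s0, push ε → (s0, xx, CBDZ)
  read x, top C: go to s0, push DC → (s0, x, DCBDZ)
  read x, top D: go to s0, push CB → (s0, ε, CBCBDZ)
All input consumed; stack is CBCBDZ, not empty, and no further ε-move applies.

Reject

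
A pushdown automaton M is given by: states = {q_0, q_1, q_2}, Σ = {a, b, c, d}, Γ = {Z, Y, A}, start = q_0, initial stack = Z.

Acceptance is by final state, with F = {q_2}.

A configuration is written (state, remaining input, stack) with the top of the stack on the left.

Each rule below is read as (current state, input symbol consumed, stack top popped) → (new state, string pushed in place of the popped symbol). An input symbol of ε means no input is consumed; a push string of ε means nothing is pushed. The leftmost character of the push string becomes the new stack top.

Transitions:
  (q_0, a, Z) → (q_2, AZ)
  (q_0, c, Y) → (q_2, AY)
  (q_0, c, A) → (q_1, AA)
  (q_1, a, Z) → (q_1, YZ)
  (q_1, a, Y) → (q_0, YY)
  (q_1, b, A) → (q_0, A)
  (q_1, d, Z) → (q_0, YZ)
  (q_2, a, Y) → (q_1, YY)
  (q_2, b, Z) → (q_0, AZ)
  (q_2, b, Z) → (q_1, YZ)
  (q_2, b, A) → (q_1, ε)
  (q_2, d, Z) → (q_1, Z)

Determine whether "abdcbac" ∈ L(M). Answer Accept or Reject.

Accept

One accepting computation: (q_0, abdcbac, Z) ⊢ (q_2, bdcbac, AZ) ⊢ (q_1, dcbac, Z) ⊢ (q_0, cbac, YZ) ⊢ (q_2, bac, AYZ) ⊢ (q_1, ac, YZ) ⊢ (q_0, c, YYZ) ⊢ (q_2, ε, AYYZ)
All input consumed and state q_2 ∈ F.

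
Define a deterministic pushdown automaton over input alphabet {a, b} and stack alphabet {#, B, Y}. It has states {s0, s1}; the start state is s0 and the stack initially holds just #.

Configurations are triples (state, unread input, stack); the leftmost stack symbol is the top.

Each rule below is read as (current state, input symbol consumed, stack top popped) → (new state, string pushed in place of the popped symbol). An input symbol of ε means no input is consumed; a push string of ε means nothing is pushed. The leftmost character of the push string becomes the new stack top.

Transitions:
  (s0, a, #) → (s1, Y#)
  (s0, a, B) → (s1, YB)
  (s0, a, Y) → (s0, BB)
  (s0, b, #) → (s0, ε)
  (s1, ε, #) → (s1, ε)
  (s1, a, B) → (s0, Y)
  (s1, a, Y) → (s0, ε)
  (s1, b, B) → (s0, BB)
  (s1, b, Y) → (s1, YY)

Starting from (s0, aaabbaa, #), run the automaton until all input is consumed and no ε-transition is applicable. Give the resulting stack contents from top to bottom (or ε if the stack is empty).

(s0, aaabbaa, #)
  read a, top #: go to s1, push Y# → (s1, aabbaa, Y#)
  read a, top Y: go to s0, push ε → (s0, abbaa, #)
  read a, top #: go to s1, push Y# → (s1, bbaa, Y#)
  read b, top Y: go to s1, push YY → (s1, baa, YY#)
  read b, top Y: go to s1, push YY → (s1, aa, YYY#)
  read a, top Y: go to s0, push ε → (s0, a, YY#)
  read a, top Y: go to s0, push BB → (s0, ε, BBY#)
All input consumed in state s0 with stack BBY#.

BBY#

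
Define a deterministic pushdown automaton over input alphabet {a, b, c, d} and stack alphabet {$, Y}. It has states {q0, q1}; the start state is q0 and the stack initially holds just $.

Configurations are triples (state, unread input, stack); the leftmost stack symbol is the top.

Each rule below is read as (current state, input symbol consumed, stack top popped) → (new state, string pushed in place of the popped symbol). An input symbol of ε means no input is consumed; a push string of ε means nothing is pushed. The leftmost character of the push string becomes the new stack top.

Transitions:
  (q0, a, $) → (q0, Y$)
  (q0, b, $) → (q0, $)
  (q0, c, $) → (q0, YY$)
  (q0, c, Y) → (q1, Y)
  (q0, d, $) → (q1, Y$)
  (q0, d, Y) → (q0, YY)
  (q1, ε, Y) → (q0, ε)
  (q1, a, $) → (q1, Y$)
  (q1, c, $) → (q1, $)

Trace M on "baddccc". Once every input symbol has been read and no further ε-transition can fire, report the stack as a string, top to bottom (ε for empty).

$

(q0, baddccc, $) ⊢ (q0, addccc, $) ⊢ (q0, ddccc, Y$) ⊢ (q0, dccc, YY$) ⊢ (q0, ccc, YYY$) ⊢ (q1, cc, YYY$) ⊢ (q0, cc, YY$) ⊢ (q1, c, YY$) ⊢ (q0, c, Y$) ⊢ (q1, ε, Y$) ⊢ (q0, ε, $)
All input consumed in state q0 with stack $.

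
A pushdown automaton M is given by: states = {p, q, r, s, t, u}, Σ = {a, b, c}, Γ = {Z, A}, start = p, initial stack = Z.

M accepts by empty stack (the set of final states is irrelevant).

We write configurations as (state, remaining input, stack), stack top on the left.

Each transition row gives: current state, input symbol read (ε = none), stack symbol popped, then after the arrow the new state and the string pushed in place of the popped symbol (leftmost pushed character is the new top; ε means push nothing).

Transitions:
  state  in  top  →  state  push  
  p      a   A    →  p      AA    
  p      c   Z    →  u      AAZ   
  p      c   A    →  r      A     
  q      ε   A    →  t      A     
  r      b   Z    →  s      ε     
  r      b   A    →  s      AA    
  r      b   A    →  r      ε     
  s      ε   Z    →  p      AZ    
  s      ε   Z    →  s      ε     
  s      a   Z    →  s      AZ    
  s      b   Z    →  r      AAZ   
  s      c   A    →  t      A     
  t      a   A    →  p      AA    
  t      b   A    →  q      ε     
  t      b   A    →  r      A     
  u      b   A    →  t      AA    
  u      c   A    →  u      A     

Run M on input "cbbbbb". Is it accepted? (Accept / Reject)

Reject

No computation consumes all input and empties the stack.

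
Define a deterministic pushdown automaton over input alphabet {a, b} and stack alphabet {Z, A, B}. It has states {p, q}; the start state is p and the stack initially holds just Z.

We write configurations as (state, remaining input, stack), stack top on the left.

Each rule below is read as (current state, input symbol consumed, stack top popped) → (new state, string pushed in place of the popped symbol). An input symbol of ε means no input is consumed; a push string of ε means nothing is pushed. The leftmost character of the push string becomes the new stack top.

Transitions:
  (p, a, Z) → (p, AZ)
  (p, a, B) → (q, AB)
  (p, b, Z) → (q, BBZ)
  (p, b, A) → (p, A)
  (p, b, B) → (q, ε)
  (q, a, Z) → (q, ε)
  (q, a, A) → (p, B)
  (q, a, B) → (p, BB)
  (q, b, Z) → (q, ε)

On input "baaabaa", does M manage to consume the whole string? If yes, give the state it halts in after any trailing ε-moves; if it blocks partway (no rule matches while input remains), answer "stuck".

q

(p, baaabaa, Z) ⊢ (q, aaabaa, BBZ) ⊢ (p, aabaa, BBBZ) ⊢ (q, abaa, ABBBZ) ⊢ (p, baa, BBBBZ) ⊢ (q, aa, BBBZ) ⊢ (p, a, BBBBZ) ⊢ (q, ε, ABBBBZ)
All input consumed; M is in state q.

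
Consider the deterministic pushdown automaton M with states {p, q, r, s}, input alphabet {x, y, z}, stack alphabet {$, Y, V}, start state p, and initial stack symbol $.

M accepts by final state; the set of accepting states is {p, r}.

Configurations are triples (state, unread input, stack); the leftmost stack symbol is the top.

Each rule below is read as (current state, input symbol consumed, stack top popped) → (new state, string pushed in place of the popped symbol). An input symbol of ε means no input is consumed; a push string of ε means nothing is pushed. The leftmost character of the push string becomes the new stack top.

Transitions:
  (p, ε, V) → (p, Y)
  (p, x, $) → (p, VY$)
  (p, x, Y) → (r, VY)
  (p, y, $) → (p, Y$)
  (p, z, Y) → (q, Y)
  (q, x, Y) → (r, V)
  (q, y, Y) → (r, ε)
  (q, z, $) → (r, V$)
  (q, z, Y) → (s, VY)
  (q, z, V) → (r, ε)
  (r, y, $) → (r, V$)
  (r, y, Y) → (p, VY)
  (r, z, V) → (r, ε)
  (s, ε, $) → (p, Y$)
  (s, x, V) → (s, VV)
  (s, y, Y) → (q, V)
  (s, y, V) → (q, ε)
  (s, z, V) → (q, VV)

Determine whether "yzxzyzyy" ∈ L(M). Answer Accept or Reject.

(p, yzxzyzyy, $) ⊢ (p, zxzyzyy, Y$) ⊢ (q, xzyzyy, Y$) ⊢ (r, zyzyy, V$) ⊢ (r, yzyy, $) ⊢ (r, zyy, V$) ⊢ (r, yy, $) ⊢ (r, y, V$)
No transition applies at (r, y, V$); input not fully consumed.

Reject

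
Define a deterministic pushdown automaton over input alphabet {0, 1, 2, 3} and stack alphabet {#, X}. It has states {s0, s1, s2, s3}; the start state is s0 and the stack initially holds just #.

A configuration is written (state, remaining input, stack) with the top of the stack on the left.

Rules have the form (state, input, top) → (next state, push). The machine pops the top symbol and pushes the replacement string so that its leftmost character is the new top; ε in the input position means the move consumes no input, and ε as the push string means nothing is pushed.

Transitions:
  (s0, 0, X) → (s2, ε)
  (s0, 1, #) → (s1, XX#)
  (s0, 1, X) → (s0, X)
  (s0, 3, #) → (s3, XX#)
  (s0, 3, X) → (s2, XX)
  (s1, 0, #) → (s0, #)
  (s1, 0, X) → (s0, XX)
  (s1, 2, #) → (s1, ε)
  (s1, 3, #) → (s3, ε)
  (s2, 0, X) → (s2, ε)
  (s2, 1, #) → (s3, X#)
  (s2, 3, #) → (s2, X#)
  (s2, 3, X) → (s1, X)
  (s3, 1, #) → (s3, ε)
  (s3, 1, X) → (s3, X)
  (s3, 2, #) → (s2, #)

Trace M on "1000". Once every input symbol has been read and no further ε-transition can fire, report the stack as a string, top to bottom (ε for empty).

(s0, 1000, #)
  read 1, top #: go to s1, push XX# → (s1, 000, XX#)
  read 0, top X: go to s0, push XX → (s0, 00, XXX#)
  read 0, top X: go to s2, push ε → (s2, 0, XX#)
  read 0, top X: go to s2, push ε → (s2, ε, X#)
All input consumed in state s2 with stack X#.

X#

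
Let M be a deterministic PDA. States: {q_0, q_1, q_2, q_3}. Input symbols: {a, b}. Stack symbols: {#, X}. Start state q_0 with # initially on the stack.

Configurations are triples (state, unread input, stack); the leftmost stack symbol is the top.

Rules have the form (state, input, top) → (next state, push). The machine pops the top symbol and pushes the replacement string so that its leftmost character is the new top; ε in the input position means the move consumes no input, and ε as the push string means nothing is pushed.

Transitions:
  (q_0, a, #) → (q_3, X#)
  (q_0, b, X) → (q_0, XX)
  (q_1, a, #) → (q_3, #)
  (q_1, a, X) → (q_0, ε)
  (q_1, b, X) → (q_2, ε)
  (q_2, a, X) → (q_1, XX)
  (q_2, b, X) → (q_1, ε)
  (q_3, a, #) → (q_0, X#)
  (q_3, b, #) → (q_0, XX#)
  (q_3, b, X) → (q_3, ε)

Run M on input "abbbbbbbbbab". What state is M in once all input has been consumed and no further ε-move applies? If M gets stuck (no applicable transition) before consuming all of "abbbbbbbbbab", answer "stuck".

(q_0, abbbbbbbbbab, #)
  read a, top #: go to q_3, push X# → (q_3, bbbbbbbbbab, X#)
  read b, top X: go to q_3, push ε → (q_3, bbbbbbbbab, #)
  read b, top #: go to q_0, push XX# → (q_0, bbbbbbbab, XX#)
  read b, top X: go to q_0, push XX → (q_0, bbbbbbab, XXX#)
  read b, top X: go to q_0, push XX → (q_0, bbbbbab, XXXX#)
  read b, top X: go to q_0, push XX → (q_0, bbbbab, XXXXX#)
  read b, top X: go to q_0, push XX → (q_0, bbbab, XXXXXX#)
  read b, top X: go to q_0, push XX → (q_0, bbab, XXXXXXX#)
  read b, top X: go to q_0, push XX → (q_0, bab, XXXXXXXX#)
  read b, top X: go to q_0, push XX → (q_0, ab, XXXXXXXXX#)
No transition for (q_0, a, top X); M blocks with input ab remaining.

stuck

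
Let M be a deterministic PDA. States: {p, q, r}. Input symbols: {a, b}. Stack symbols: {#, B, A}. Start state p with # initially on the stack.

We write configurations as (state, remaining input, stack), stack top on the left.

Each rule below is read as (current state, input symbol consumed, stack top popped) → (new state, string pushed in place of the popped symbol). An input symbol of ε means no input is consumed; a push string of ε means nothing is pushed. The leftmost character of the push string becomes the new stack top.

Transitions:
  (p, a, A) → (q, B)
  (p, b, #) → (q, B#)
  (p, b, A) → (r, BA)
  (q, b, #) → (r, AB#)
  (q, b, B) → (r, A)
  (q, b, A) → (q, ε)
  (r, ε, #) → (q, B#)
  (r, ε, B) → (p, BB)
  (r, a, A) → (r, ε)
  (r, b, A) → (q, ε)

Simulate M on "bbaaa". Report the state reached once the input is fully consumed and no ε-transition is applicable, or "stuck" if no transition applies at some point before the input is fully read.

stuck

(p, bbaaa, #)
  read b, top #: go to q, push B# → (q, baaa, B#)
  read b, top B: go to r, push A → (r, aaa, A#)
  read a, top A: go to r, push ε → (r, aa, #)
  ε-move, top #: go to q, push B# → (q, aa, B#)
No transition for (q, a, top B); M blocks with input aa remaining.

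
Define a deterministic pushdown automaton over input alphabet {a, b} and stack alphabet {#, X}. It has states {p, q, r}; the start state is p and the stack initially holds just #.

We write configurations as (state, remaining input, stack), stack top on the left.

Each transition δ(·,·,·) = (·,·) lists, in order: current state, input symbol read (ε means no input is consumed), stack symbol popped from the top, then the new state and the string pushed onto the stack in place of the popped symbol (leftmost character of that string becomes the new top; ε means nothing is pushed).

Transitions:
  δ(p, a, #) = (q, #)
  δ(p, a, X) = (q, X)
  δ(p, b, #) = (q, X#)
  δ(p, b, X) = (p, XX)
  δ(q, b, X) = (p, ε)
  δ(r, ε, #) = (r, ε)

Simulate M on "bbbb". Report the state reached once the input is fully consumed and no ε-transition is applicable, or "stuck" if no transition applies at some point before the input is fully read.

p

(p, bbbb, #) ⊢ (q, bbb, X#) ⊢ (p, bb, #) ⊢ (q, b, X#) ⊢ (p, ε, #)
All input consumed; M is in state p.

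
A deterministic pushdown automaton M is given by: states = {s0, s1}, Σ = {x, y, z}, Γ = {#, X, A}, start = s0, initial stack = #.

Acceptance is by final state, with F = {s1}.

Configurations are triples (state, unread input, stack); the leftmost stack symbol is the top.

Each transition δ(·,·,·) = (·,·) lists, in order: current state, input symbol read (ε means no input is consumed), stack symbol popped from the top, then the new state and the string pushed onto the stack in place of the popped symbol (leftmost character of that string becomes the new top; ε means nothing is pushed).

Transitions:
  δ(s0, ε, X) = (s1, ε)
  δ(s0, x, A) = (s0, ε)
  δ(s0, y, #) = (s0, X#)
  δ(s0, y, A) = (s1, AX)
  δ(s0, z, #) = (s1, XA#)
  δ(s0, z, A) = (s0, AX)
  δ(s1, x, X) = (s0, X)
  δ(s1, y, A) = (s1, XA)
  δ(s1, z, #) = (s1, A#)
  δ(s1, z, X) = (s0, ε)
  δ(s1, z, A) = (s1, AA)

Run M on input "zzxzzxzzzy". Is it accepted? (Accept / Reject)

Accept

(s0, zzxzzxzzzy, #)
  read z, top #: go to s1, push XA# → (s1, zxzzxzzzy, XA#)
  read z, top X: go to s0, push ε → (s0, xzzxzzzy, A#)
  read x, top A: go to s0, push ε → (s0, zzxzzzy, #)
  read z, top #: go to s1, push XA# → (s1, zxzzzy, XA#)
  read z, top X: go to s0, push ε → (s0, xzzzy, A#)
  read x, top A: go to s0, push ε → (s0, zzzy, #)
  read z, top #: go to s1, push XA# → (s1, zzy, XA#)
  read z, top X: go to s0, push ε → (s0, zy, A#)
  read z, top A: go to s0, push AX → (s0, y, AX#)
  read y, top A: go to s1, push AX → (s1, ε, AXX#)
All input consumed; state s1 ∈ F.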